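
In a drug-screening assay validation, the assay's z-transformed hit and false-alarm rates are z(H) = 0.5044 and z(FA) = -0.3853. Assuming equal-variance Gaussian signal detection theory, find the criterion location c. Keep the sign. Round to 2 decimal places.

c = -0.06

c = −½·[z(H) + z(FA)] = −½·(0.5044 + (-0.3853)) = -0.05955
c < 0: the assay has a liberal response bias.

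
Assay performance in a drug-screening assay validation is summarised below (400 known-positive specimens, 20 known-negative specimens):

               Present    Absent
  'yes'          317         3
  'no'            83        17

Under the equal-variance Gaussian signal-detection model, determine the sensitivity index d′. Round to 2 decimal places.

d′ = 1.85

H = 317/400 = 0.7925
FA = 3/20 = 0.1500
z(H) = z(0.7925) = 0.8151
z(FA) = z(0.1500) = -1.0364
d' = z(H) − z(FA) = 0.8151 − (-1.0364) = 1.8515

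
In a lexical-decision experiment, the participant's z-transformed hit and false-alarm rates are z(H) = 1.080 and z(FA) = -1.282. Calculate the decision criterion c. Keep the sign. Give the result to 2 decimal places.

c = −½·[z(H) + z(FA)] = −½·(1.080 + (-1.282)) = 0.101

c = 0.10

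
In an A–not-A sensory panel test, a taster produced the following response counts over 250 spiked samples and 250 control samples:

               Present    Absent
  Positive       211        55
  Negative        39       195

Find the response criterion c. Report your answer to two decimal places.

c = -0.12

H = 211/250 = 0.8440
FA = 55/250 = 0.2200
z(0.8440) = 1.0110, z(0.2200) = -0.7722
c = −½·[z(H) + z(FA)] = −0.5 × (1.0110 + (-0.7722)) = -0.1194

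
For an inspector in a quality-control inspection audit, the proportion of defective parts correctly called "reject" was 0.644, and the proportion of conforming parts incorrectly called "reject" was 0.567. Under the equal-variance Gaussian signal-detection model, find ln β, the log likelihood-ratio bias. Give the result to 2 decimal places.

Φ⁻¹(0.644) = 0.369, Φ⁻¹(0.567) = 0.169
ln β = −½·[z(H)² − z(FA)²] = −0.5 × (0.136 − 0.029) = -0.0535

ln β = -0.05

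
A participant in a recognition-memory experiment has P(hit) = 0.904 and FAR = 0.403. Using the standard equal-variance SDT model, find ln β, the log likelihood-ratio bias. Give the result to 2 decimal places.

z(0.904) = 1.305, z(0.403) = -0.246
ln β = −½·[z(H)² − z(FA)²] = −0.5 × (1.703 − 0.061) = -0.821

ln β = -0.82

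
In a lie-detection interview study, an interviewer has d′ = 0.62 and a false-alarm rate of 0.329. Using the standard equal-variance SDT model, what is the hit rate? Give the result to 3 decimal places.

z(false-alarm rate) = z(0.329) = -0.4427
z(H) = z(FA) + d' = -0.4427 + 0.62 = 0.1773
hit rate = Φ(0.1773) = 0.5704

hit rate = 0.570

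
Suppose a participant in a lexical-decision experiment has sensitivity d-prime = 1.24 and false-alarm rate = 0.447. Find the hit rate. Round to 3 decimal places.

hit rate = 0.866

z(false-alarm rate) = z(0.447) = -0.1332
z(H) = z(FA) + d' = -0.1332 + 1.24 = 1.1068
hit rate = Φ(1.1068) = 0.8658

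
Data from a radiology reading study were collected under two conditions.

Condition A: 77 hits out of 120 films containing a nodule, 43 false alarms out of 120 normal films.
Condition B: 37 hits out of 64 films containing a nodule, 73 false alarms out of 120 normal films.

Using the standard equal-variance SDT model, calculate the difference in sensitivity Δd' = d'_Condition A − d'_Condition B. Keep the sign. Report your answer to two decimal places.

Condition A: z(0.6417) = 0.363, z(0.3583) = -0.363, d' = 0.726
Condition B: z(0.5781) = 0.197, z(0.6083) = 0.275, d' = -0.078
Δd' = d'_Condition A − d'_Condition B = 0.726 − (-0.078) = 0.804
Condition A has the higher sensitivity.

Δd' = 0.80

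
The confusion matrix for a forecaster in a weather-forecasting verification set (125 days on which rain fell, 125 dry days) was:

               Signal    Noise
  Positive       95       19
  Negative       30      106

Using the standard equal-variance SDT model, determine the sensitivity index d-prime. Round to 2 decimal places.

d-prime = 1.73

H = 95/125 = 0.7600
FA = 19/125 = 0.1520
Φ⁻¹(H) = Φ⁻¹(0.7600) = 0.706
Φ⁻¹(FA) = Φ⁻¹(0.1520) = -1.028
d' = z(H) − z(FA) = 0.706 − (-1.028) = 1.734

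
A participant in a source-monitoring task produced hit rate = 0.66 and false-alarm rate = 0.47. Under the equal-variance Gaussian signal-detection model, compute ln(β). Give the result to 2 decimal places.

ln β = -0.08

z(H) = z(0.66) = 0.412
z(FA) = z(0.47) = -0.075
ln β = −½·[z(H)² − z(FA)²] = −0.5 × (0.170 − 0.006) = -0.082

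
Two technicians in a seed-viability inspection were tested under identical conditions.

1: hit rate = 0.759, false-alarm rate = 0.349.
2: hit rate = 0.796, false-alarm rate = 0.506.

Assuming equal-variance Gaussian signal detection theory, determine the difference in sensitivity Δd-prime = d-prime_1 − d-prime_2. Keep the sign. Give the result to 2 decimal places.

Δd-prime = 0.28

1: z(0.759) = 0.703, z(0.349) = -0.388, d' = 1.091
2: z(0.796) = 0.827, z(0.506) = 0.015, d' = 0.812
Δd' = d'_1 − d'_2 = 1.091 − 0.812 = 0.279
1 has the higher sensitivity.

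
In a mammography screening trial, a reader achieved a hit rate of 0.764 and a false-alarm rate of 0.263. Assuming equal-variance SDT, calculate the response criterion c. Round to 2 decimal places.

c = -0.04

z(H) = 0.719
z(FA) = -0.634
c = −½·[z(H) + z(FA)] = −0.5 × (0.719 + (-0.634)) = -0.0425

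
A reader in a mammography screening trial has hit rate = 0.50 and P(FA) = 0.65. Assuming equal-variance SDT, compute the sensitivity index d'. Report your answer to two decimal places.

z(H) = 0.000
z(FA) = 0.385
d' = z(H) − z(FA) = 0.000 − 0.385 = -0.385

d' = -0.39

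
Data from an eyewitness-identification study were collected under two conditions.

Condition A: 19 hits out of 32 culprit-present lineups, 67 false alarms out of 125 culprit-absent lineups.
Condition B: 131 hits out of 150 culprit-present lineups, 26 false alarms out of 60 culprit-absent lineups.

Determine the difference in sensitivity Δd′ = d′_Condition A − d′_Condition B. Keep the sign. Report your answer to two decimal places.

Condition A: z(0.5938) = 0.237, z(0.5360) = 0.090, d' = 0.147
Condition B: z(0.8733) = 1.142, z(0.4333) = -0.168, d' = 1.310
Δd' = d'_Condition A − d'_Condition B = 0.147 − 1.310 = -1.163
Condition B has the higher sensitivity.

Δd′ = -1.16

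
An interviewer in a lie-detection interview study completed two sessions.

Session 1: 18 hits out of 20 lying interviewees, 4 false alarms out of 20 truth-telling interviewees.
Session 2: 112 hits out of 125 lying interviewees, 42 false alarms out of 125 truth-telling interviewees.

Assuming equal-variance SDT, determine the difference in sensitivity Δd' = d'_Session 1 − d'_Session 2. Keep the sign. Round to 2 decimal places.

Session 1: z(0.9000) = 1.282, z(0.2000) = -0.842, d' = 2.124
Session 2: z(0.8960) = 1.259, z(0.3360) = -0.423, d' = 1.682
Δd' = d'_Session 1 − d'_Session 2 = 2.124 − 1.682 = 0.442
Session 1 has the higher sensitivity.

Δd' = 0.44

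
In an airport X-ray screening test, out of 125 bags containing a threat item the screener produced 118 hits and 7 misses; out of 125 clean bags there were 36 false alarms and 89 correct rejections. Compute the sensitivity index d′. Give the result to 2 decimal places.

H = 118/125 = 0.9440
FA = 36/125 = 0.2880
z(H) = z(0.9440) = 1.5893
z(FA) = z(0.2880) = -0.5592
d' = z(H) − z(FA) = 1.5893 − (-0.5592) = 2.1485

d′ = 2.15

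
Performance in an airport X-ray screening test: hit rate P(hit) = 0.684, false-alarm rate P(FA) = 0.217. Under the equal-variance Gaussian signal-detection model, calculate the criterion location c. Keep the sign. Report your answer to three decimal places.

z(0.684) = 0.4789, z(0.217) = -0.7824
c = −½·[z(H) + z(FA)] = −0.5 × (0.4789 + (-0.7824)) = 0.15175
c > 0: the screener has a conservative response bias.

c = 0.152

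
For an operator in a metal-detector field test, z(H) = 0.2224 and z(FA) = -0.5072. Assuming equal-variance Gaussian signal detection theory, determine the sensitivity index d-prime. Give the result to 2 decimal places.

d' = z(H) − z(FA) = 0.2224 − (-0.5072) = 0.7296

d-prime = 0.73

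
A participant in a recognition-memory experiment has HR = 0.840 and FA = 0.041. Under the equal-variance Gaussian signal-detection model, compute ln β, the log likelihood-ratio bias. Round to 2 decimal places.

ln β = 1.02

z(H) = z(0.840) = 0.994
z(FA) = z(0.041) = -1.739
ln β = −½·[z(H)² − z(FA)²] = −0.5 × (0.988 − 3.024) = 1.018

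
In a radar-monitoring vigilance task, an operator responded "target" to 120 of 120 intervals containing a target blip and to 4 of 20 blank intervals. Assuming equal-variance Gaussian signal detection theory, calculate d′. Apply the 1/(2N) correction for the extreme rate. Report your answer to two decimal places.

d′ = 3.48

The hit rate is 120/120 = 1, so apply the 1/(2N) correction: H → 1 − 1/(2·120) = 0.99583.
z(H) = z(0.99583) = 2.638
z(FA) = z(0.20000) = -0.842
d' = 2.638 − (-0.842) = 3.480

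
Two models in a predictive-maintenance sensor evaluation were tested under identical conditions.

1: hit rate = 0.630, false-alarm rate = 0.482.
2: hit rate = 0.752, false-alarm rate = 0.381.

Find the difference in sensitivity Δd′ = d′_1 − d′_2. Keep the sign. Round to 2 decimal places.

Δd′ = -0.61

1: z(0.630) = 0.332, z(0.482) = -0.045, d' = 0.377
2: z(0.752) = 0.681, z(0.381) = -0.303, d' = 0.984
Δd' = d'_1 − d'_2 = 0.377 − 0.984 = -0.607
2 has the higher sensitivity.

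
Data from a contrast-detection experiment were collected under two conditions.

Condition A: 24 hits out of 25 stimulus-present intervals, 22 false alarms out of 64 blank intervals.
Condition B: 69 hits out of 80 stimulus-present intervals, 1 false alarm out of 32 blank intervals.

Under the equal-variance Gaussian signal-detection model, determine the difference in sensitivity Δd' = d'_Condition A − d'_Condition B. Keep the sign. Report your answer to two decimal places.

Condition A: z(0.9600) = 1.751, z(0.3438) = -0.402, d' = 2.153
Condition B: z(0.8625) = 1.092, z(0.0312) = -1.863, d' = 2.955
Δd' = d'_Condition A − d'_Condition B = 2.153 − 2.955 = -0.802
Condition B has the higher sensitivity.

Δd' = -0.80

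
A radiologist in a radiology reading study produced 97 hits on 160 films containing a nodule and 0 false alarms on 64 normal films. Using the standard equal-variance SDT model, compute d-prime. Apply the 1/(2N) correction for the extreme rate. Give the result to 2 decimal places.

The false-alarm rate is 0/64 = 0, so apply the 1/(2N) correction: FA → 1/(2·64) = 0.00781.
z(H) = z(0.60625) = 0.270
z(FA) = z(0.00781) = -2.418
d' = 0.270 − (-2.418) = 2.688

d-prime = 2.69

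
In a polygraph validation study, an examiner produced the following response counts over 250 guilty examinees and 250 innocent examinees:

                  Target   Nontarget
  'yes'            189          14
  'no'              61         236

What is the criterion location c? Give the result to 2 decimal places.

c = 0.45

H = 189/250 = 0.7560
FA = 14/250 = 0.0560
z(H) = z(0.7560) = 0.6935
z(FA) = z(0.0560) = -1.5893
c = −½·[z(H) + z(FA)] = −0.5 × (0.6935 + (-1.5893)) = 0.4479
c > 0: the examiner has a conservative response bias.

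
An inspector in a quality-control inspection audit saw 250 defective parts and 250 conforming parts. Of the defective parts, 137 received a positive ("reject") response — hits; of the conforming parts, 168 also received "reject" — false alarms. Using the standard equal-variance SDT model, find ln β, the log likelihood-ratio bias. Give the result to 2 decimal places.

ln β = 0.09

H = 137/250 = 0.5480
FA = 168/250 = 0.6720
z(H) = z(0.5480) = 0.121
z(FA) = z(0.6720) = 0.445
ln β = −½·[z(H)² − z(FA)²] = −0.5 × (0.015 − 0.198) = 0.0915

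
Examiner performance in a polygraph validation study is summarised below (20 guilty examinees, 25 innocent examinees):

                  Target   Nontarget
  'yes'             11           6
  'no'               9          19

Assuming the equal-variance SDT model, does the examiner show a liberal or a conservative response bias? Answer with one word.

conservative

z(H) = 0.126, z(FA) = -0.706
c = −½·(z(H) + z(FA)) = 0.290
c > 0 → conservative criterion (biased toward responding “no”).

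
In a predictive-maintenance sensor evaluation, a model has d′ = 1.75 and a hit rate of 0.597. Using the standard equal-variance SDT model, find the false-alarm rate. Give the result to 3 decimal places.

z(hit rate) = z(0.597) = 0.2456
z(FA) = z(H) − d' = 0.2456 − 1.75 = -1.5044
false-alarm rate = Φ(-1.5044) = 0.0662

false-alarm rate = 0.066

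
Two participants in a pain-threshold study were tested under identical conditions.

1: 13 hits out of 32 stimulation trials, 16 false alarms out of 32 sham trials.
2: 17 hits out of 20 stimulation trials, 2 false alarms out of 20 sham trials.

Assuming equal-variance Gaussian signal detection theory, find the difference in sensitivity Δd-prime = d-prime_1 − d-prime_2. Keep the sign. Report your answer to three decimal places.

1: z(0.4062) = -0.2373, z(0.5000) = 0.0000, d' = -0.2373
2: z(0.8500) = 1.0364, z(0.1000) = -1.2816, d' = 2.3180
Δd' = d'_1 − d'_2 = -0.2373 − 2.3180 = -2.5553
2 has the higher sensitivity.

Δd-prime = -2.555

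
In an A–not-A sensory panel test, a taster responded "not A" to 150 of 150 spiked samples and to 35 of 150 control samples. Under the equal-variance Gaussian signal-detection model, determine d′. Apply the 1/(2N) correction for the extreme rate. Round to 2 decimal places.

The hit rate is 150/150 = 1, so apply the 1/(2N) correction: H → 1 − 1/(2·150) = 0.99667.
z(H) = z(0.99667) = 2.713
z(FA) = z(0.23333) = -0.728
d' = 2.713 − (-0.728) = 3.441

d′ = 3.44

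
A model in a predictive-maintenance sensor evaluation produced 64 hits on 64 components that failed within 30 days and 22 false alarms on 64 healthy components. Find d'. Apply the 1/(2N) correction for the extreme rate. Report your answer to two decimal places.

d' = 2.82

The hit rate is 64/64 = 1, so apply the 1/(2N) correction: H → 1 − 1/(2·64) = 0.99219.
z(H) = z(0.99219) = 2.418
z(FA) = z(0.34375) = -0.402
d' = 2.418 − (-0.402) = 2.820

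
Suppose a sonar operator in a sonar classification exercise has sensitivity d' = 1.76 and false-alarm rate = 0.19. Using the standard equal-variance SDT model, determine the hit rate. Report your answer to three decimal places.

z(false-alarm rate) = z(0.19) = -0.8779
z(H) = z(FA) + d' = -0.8779 + 1.76 = 0.8821
hit rate = Φ(0.8821) = 0.8111

hit rate = 0.811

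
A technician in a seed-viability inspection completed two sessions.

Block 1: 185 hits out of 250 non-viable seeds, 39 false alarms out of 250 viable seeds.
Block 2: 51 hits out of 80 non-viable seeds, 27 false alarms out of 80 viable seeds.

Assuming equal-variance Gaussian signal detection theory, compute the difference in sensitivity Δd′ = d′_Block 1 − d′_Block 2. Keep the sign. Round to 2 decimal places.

Block 1: z(0.7400) = 0.643, z(0.1560) = -1.011, d' = 1.654
Block 2: z(0.6375) = 0.352, z(0.3375) = -0.419, d' = 0.771
Δd' = d'_Block 1 − d'_Block 2 = 1.654 − 0.771 = 0.883
Block 1 has the higher sensitivity.

Δd′ = 0.88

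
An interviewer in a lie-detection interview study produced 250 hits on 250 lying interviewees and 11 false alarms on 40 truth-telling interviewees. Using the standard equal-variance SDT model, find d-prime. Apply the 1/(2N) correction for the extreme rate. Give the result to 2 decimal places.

The hit rate is 250/250 = 1, so apply the 1/(2N) correction: H → 1 − 1/(2·250) = 0.99800.
z(H) = z(0.99800) = 2.878
z(FA) = z(0.27500) = -0.598
d' = 2.878 − (-0.598) = 3.476

d-prime = 3.48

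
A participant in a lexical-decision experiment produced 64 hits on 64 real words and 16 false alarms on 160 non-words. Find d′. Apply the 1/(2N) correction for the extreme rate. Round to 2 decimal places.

The hit rate is 64/64 = 1, so apply the 1/(2N) correction: H → 1 − 1/(2·64) = 0.99219.
z(H) = z(0.99219) = 2.418
z(FA) = z(0.10000) = -1.282
d' = 2.418 − (-1.282) = 3.700

d′ = 3.70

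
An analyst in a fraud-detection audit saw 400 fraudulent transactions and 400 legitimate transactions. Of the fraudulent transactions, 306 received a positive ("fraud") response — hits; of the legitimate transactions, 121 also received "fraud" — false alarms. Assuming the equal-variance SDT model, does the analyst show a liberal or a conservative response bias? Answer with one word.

z(H) = 0.722, z(FA) = -0.517
c = −½·(z(H) + z(FA)) = -0.1025
c < 0 → liberal criterion (biased toward responding “yes”).

liberal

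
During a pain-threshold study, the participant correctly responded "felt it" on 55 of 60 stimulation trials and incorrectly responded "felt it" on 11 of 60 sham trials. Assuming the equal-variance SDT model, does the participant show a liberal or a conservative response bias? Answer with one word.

liberal

z(H) = 1.383, z(FA) = -0.903
c = −½·(z(H) + z(FA)) = -0.240
c < 0 → liberal criterion (biased toward responding “yes”).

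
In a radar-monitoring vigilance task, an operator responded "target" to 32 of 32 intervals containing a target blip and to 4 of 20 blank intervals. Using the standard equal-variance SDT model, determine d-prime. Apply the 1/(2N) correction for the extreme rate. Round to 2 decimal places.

d-prime = 3.00

The hit rate is 32/32 = 1, so apply the 1/(2N) correction: H → 1 − 1/(2·32) = 0.98438.
z(H) = z(0.98438) = 2.154
z(FA) = z(0.20000) = -0.842
d' = 2.154 − (-0.842) = 2.996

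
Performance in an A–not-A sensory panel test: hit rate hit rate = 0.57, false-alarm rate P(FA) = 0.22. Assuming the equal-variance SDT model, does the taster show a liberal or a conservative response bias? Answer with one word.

conservative

z(H) = 0.176, z(FA) = -0.772
c = −½·(z(H) + z(FA)) = 0.298
c > 0 → conservative criterion (biased toward responding “no”).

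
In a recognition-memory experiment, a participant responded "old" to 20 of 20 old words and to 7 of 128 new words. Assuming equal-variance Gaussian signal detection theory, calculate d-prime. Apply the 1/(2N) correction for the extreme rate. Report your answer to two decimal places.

d-prime = 3.56

The hit rate is 20/20 = 1, so apply the 1/(2N) correction: H → 1 − 1/(2·20) = 0.97500.
z(H) = z(0.97500) = 1.960
z(FA) = z(0.05469) = -1.601
d' = 1.960 − (-1.601) = 3.561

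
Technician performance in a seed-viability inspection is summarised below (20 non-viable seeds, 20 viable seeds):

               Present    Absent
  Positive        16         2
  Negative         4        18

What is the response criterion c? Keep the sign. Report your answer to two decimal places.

c = 0.22

H = 16/20 = 0.8000
FA = 2/20 = 0.1000
z(H) = 0.842
z(FA) = -1.282
c = −½·[z(H) + z(FA)] = −0.5 × (0.842 + (-1.282)) = 0.220
c > 0: the technician has a conservative response bias.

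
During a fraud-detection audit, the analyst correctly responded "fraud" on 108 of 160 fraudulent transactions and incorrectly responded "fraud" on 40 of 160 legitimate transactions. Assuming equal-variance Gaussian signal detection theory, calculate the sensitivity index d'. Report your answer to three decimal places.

d' = 1.128

H = 108/160 = 0.6750
FA = 40/160 = 0.2500
Φ⁻¹(0.6750) = 0.4538, Φ⁻¹(0.2500) = -0.6745
d' = z(H) − z(FA) = 0.4538 − (-0.6745) = 1.1283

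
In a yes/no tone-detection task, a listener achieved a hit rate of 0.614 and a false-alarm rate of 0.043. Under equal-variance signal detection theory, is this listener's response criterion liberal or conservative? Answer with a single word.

conservative

z(H) = 0.290, z(FA) = -1.717
c = −½·(z(H) + z(FA)) = 0.7135
c > 0 → conservative criterion (biased toward responding “no”).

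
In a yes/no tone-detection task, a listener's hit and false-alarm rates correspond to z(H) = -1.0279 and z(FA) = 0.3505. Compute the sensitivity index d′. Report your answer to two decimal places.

d′ = -1.38

d' = z(H) − z(FA) = -1.0279 − 0.3505 = -1.3784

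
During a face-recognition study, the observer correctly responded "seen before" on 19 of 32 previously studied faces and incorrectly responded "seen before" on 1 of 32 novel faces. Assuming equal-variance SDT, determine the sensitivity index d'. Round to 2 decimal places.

H = 19/32 = 0.5938
FA = 1/32 = 0.0312
z(H) = z(0.5938) = 0.237
z(FA) = z(0.0312) = -1.863
d' = z(H) − z(FA) = 0.237 − (-1.863) = 2.100

d' = 2.10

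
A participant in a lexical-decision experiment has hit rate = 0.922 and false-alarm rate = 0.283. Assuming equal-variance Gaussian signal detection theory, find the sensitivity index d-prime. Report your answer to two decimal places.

d-prime = 1.99

z(H) = z(0.922) = 1.4187
z(FA) = z(0.283) = -0.5740
d' = z(H) − z(FA) = 1.4187 − (-0.5740) = 1.9927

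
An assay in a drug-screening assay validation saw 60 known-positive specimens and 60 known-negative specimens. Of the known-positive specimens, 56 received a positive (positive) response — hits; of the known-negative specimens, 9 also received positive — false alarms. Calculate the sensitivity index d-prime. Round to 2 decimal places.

H = 56/60 = 0.9333
FA = 9/60 = 0.1500
z(H) = z(0.9333) = 1.5008
z(FA) = z(0.1500) = -1.0364
d' = z(H) − z(FA) = 1.5008 − (-1.0364) = 2.5372

d-prime = 2.54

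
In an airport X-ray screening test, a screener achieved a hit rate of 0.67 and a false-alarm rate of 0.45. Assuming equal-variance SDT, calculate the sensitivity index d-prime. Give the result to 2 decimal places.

d-prime = 0.57

z(H) = 0.4399
z(FA) = -0.1257
d' = z(H) − z(FA) = 0.4399 − (-0.1257) = 0.5656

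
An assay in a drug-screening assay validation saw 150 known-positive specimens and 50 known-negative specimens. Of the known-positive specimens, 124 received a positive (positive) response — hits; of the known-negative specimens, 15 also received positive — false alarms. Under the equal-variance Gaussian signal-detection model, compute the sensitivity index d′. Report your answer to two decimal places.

H = 124/150 = 0.8267
FA = 15/50 = 0.3000
Φ⁻¹(H) = 0.941
Φ⁻¹(FA) = -0.524
d' = z(H) − z(FA) = 0.941 − (-0.524) = 1.465

d′ = 1.47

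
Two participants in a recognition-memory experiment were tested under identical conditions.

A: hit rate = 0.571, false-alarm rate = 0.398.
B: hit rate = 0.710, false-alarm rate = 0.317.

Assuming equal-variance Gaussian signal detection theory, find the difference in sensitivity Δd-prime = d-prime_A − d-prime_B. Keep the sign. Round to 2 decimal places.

Δd-prime = -0.59

A: z(0.571) = 0.179, z(0.398) = -0.259, d' = 0.438
B: z(0.710) = 0.553, z(0.317) = -0.476, d' = 1.029
Δd' = d'_A − d'_B = 0.438 − 1.029 = -0.591
B has the higher sensitivity.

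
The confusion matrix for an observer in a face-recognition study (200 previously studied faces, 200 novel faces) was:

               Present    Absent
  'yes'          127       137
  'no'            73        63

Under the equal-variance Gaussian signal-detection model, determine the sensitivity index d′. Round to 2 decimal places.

d′ = -0.14

H = 127/200 = 0.6350
FA = 137/200 = 0.6850
z(0.6350) = 0.345, z(0.6850) = 0.482
d' = z(H) − z(FA) = 0.345 − 0.482 = -0.137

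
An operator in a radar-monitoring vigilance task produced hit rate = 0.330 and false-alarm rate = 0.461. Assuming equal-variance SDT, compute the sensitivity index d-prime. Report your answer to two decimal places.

Φ⁻¹(H) = -0.4399
Φ⁻¹(FA) = -0.0979
d' = z(H) − z(FA) = -0.4399 − (-0.0979) = -0.3420

d-prime = -0.34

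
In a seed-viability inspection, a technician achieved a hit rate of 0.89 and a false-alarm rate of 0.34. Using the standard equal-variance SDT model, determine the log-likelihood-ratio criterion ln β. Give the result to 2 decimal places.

z(H) = z(0.89) = 1.227
z(FA) = z(0.34) = -0.412
ln β = −½·[z(H)² − z(FA)²] = −0.5 × (1.506 − 0.170) = -0.668

ln β = -0.67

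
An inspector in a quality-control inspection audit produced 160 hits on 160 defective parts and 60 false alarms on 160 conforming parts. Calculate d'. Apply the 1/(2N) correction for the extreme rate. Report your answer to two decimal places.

The hit rate is 160/160 = 1, so apply the 1/(2N) correction: H → 1 − 1/(2·160) = 0.99687.
z(H) = z(0.99687) = 2.734
z(FA) = z(0.37500) = -0.319
d' = 2.734 − (-0.319) = 3.053

d' = 3.05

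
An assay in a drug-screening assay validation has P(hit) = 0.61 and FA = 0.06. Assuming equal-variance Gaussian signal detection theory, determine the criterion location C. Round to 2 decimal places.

C = 0.64

Φ⁻¹(H) = 0.2793
Φ⁻¹(FA) = -1.5548
c = −½·[z(H) + z(FA)] = −0.5 × (0.2793 + (-1.5548)) = 0.63775
c > 0: the assay has a conservative response bias.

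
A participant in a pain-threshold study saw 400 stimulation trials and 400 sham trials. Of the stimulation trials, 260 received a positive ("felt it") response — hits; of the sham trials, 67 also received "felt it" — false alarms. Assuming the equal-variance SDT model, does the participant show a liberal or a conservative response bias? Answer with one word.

z(H) = 0.385, z(FA) = -0.964
c = −½·(z(H) + z(FA)) = 0.2895
c > 0 → conservative criterion (biased toward responding “no”).

conservative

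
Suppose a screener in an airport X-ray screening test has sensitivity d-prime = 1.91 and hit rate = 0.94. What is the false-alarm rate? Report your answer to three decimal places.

false-alarm rate = 0.361

z(hit rate) = z(0.94) = 1.5548
z(FA) = z(H) − d' = 1.5548 − 1.91 = -0.3552
false-alarm rate = Φ(-0.3552) = 0.3612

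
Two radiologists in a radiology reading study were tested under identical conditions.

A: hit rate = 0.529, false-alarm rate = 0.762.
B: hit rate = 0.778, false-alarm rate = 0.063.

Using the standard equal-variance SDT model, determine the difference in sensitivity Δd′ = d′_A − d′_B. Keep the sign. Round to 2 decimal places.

Δd′ = -2.94

A: z(0.529) = 0.073, z(0.762) = 0.713, d' = -0.640
B: z(0.778) = 0.765, z(0.063) = -1.530, d' = 2.295
Δd' = d'_A − d'_B = -0.640 − 2.295 = -2.935
B has the higher sensitivity.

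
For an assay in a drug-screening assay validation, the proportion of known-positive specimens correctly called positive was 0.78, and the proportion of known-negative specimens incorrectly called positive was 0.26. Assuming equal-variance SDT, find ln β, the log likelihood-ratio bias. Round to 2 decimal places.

ln β = -0.09

z(0.78) = 0.772, z(0.26) = -0.643
ln β = −½·[z(H)² − z(FA)²] = −0.5 × (0.596 − 0.413) = -0.0915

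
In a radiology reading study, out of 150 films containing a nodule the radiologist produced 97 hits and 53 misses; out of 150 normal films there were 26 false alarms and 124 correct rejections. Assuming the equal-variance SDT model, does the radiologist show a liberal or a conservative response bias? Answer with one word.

z(H) = 0.376, z(FA) = -0.941
c = −½·(z(H) + z(FA)) = 0.2825
c > 0 → conservative criterion (biased toward responding “no”).

conservative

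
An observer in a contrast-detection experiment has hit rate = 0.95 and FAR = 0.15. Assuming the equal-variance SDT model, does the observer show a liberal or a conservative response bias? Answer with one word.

liberal

z(H) = 1.645, z(FA) = -1.036
c = −½·(z(H) + z(FA)) = -0.3045
c < 0 → liberal criterion (biased toward responding “yes”).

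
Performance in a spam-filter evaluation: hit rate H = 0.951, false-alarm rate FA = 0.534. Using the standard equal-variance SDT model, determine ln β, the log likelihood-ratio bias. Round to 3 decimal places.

ln β = -1.365

z(0.951) = 1.6546, z(0.534) = 0.0853
ln β = −½·[z(H)² − z(FA)²] = −0.5 × (2.7377 − 0.0073) = -1.3652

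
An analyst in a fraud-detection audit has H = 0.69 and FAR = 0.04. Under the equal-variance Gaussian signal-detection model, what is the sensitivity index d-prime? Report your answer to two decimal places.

Φ⁻¹(0.69) = 0.4959, Φ⁻¹(0.04) = -1.7507
d' = z(H) − z(FA) = 0.4959 − (-1.7507) = 2.2466

d-prime = 2.25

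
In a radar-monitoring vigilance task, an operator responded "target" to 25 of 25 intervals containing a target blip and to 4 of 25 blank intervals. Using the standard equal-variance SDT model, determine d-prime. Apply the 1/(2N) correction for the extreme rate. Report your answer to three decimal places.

The hit rate is 25/25 = 1, so apply the 1/(2N) correction: H → 1 − 1/(2·25) = 0.98000.
z(H) = z(0.98000) = 2.0537
z(FA) = z(0.16000) = -0.9945
d' = 2.0537 − (-0.9945) = 3.0482

d-prime = 3.048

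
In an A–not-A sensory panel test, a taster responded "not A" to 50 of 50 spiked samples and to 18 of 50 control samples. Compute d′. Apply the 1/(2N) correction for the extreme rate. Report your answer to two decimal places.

The hit rate is 50/50 = 1, so apply the 1/(2N) correction: H → 1 − 1/(2·50) = 0.99000.
z(H) = z(0.99000) = 2.326
z(FA) = z(0.36000) = -0.358
d' = 2.326 − (-0.358) = 2.684

d′ = 2.68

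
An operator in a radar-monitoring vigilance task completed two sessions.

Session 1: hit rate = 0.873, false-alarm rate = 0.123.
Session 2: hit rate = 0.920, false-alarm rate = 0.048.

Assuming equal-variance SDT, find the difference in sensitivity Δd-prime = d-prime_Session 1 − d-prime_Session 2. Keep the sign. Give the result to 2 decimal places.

Δd-prime = -0.77

Session 1: z(0.873) = 1.141, z(0.123) = -1.160, d' = 2.301
Session 2: z(0.920) = 1.405, z(0.048) = -1.665, d' = 3.070
Δd' = d'_Session 1 − d'_Session 2 = 2.301 − 3.070 = -0.769
Session 2 has the higher sensitivity.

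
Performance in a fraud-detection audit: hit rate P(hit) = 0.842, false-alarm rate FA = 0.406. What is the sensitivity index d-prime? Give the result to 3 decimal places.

z(H) = z(0.842) = 1.0027
z(FA) = z(0.406) = -0.2378
d' = z(H) − z(FA) = 1.0027 − (-0.2378) = 1.2405

d-prime = 1.241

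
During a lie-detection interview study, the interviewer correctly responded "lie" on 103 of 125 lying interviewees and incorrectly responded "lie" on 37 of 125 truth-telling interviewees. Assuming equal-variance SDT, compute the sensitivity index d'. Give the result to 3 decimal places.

d' = 1.467

H = 103/125 = 0.8240
FA = 37/125 = 0.2960
z(H) = z(0.8240) = 0.9307
z(FA) = z(0.2960) = -0.5359
d' = z(H) − z(FA) = 0.9307 − (-0.5359) = 1.4666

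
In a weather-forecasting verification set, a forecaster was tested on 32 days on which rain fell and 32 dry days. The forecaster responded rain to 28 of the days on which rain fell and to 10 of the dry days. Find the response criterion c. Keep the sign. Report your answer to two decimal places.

c = -0.33

H = 28/32 = 0.8750
FA = 10/32 = 0.3125
z(0.8750) = 1.150, z(0.3125) = -0.489
c = −½·[z(H) + z(FA)] = −0.5 × (1.150 + (-0.489)) = -0.3305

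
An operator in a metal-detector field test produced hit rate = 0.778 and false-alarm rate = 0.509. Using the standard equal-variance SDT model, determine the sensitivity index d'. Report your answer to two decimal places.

d' = 0.74

Φ⁻¹(0.778) = 0.7655, Φ⁻¹(0.509) = 0.0226
d' = z(H) − z(FA) = 0.7655 − 0.0226 = 0.7429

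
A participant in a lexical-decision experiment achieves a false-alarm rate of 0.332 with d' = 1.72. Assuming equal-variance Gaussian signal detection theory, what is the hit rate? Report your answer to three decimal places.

hit rate = 0.901

z(false-alarm rate) = z(0.332) = -0.4344
z(H) = z(FA) + d' = -0.4344 + 1.72 = 1.2856
hit rate = Φ(1.2856) = 0.9007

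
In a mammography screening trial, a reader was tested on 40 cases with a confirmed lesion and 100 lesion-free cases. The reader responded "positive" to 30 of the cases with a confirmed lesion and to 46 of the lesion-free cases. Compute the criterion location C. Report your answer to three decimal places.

H = 30/40 = 0.7500
FA = 46/100 = 0.4600
z(H) = z(0.7500) = 0.6745
z(FA) = z(0.4600) = -0.1004
c = −½·[z(H) + z(FA)] = −0.5 × (0.6745 + (-0.1004)) = -0.28705

C = -0.287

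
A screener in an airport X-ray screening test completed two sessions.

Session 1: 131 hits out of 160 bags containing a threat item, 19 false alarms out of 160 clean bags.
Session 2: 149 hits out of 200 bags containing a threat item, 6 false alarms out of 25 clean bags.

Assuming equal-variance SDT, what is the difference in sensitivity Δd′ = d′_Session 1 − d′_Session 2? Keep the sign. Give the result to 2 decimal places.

Δd′ = 0.73

Session 1: z(0.8187) = 0.910, z(0.1187) = -1.182, d' = 2.092
Session 2: z(0.7450) = 0.659, z(0.2400) = -0.706, d' = 1.365
Δd' = d'_Session 1 − d'_Session 2 = 2.092 − 1.365 = 0.727
Session 1 has the higher sensitivity.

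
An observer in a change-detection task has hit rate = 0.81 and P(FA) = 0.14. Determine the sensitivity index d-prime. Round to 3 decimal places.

d-prime = 1.958

Φ⁻¹(0.81) = 0.8779, Φ⁻¹(0.14) = -1.0803
d' = z(H) − z(FA) = 0.8779 − (-1.0803) = 1.9582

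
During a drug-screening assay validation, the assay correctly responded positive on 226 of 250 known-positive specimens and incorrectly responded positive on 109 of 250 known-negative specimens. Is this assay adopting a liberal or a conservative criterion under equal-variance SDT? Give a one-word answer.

liberal

z(H) = 1.305, z(FA) = -0.161
c = −½·(z(H) + z(FA)) = -0.572
c < 0 → liberal criterion (biased toward responding “yes”).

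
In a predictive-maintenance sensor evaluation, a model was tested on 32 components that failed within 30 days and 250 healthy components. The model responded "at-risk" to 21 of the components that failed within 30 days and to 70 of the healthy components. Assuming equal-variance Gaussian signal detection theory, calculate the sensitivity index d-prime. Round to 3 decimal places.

d-prime = 0.985

H = 21/32 = 0.6562
FA = 70/250 = 0.2800
z(H) = z(0.6562) = 0.4021
z(FA) = z(0.2800) = -0.5828
d' = z(H) − z(FA) = 0.4021 − (-0.5828) = 0.9849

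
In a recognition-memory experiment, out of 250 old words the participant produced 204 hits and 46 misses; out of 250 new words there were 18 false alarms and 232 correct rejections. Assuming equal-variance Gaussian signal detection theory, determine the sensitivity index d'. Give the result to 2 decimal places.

d' = 2.36

H = 204/250 = 0.8160
FA = 18/250 = 0.0720
z(H) = z(0.8160) = 0.900
z(FA) = z(0.0720) = -1.461
d' = z(H) − z(FA) = 0.900 − (-1.461) = 2.361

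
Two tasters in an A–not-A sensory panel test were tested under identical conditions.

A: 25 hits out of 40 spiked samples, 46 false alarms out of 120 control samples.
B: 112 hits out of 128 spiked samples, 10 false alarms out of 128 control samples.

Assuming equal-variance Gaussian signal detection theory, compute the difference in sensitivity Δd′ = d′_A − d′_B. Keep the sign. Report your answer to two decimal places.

A: z(0.6250) = 0.319, z(0.3833) = -0.297, d' = 0.616
B: z(0.8750) = 1.150, z(0.0781) = -1.418, d' = 2.568
Δd' = d'_A − d'_B = 0.616 − 2.568 = -1.952
B has the higher sensitivity.

Δd′ = -1.95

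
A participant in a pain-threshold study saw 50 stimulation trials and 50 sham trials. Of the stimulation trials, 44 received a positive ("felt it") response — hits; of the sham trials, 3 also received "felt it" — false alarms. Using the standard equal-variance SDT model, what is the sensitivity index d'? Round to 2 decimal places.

d' = 2.73

H = 44/50 = 0.8800
FA = 3/50 = 0.0600
Φ⁻¹(0.8800) = 1.175, Φ⁻¹(0.0600) = -1.555
d' = z(H) − z(FA) = 1.175 − (-1.555) = 2.730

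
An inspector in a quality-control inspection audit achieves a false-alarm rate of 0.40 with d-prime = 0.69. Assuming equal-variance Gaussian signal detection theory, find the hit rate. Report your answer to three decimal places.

z(false-alarm rate) = z(0.40) = -0.2533
z(H) = z(FA) + d' = -0.2533 + 0.69 = 0.4367
hit rate = Φ(0.4367) = 0.6688

hit rate = 0.669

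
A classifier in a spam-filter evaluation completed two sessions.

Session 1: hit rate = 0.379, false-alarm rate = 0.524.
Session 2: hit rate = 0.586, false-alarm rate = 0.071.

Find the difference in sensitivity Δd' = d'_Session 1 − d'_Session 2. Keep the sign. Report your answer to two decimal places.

Δd' = -2.05

Session 1: z(0.379) = -0.308, z(0.524) = 0.060, d' = -0.368
Session 2: z(0.586) = 0.217, z(0.071) = -1.468, d' = 1.685
Δd' = d'_Session 1 − d'_Session 2 = -0.368 − 1.685 = -2.053
Session 2 has the higher sensitivity.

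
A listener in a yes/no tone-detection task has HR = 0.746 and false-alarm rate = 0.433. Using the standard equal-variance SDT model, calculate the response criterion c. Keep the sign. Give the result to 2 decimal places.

c = -0.25

z(H) = z(0.746) = 0.662
z(FA) = z(0.433) = -0.169
c = −½·[z(H) + z(FA)] = −0.5 × (0.662 + (-0.169)) = -0.2465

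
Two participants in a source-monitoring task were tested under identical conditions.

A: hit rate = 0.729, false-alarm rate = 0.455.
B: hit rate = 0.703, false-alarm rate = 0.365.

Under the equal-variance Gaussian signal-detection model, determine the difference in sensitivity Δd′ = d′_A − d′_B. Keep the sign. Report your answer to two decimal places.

A: z(0.729) = 0.610, z(0.455) = -0.113, d' = 0.723
B: z(0.703) = 0.533, z(0.365) = -0.345, d' = 0.878
Δd' = d'_A − d'_B = 0.723 − 0.878 = -0.155
B has the higher sensitivity.

Δd′ = -0.16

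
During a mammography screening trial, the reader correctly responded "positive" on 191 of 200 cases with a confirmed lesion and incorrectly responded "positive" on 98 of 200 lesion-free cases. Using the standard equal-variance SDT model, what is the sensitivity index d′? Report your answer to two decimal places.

H = 191/200 = 0.9550
FA = 98/200 = 0.4900
Φ⁻¹(H) = 1.695
Φ⁻¹(FA) = -0.025
d' = z(H) − z(FA) = 1.695 − (-0.025) = 1.720

d′ = 1.72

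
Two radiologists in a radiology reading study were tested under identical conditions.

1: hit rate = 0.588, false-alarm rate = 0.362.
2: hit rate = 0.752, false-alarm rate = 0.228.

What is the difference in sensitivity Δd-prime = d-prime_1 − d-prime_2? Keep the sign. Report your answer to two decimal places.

1: z(0.588) = 0.222, z(0.362) = -0.353, d' = 0.575
2: z(0.752) = 0.681, z(0.228) = -0.745, d' = 1.426
Δd' = d'_1 − d'_2 = 0.575 − 1.426 = -0.851
2 has the higher sensitivity.

Δd-prime = -0.85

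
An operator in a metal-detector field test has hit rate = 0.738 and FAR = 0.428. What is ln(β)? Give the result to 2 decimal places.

z(H) = 0.637
z(FA) = -0.181
ln β = −½·[z(H)² − z(FA)²] = −0.5 × (0.406 − 0.033) = -0.1865

ln β = -0.19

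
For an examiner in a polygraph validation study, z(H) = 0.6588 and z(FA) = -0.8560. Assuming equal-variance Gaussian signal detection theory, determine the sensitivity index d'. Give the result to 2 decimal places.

d' = 1.51

d' = z(H) − z(FA) = 0.6588 − (-0.8560) = 1.5148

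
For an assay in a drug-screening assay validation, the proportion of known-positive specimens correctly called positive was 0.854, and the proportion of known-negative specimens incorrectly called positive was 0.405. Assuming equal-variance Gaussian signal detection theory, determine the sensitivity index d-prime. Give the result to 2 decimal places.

z(H) = 1.054
z(FA) = -0.240
d' = z(H) − z(FA) = 1.054 − (-0.240) = 1.294

d-prime = 1.29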